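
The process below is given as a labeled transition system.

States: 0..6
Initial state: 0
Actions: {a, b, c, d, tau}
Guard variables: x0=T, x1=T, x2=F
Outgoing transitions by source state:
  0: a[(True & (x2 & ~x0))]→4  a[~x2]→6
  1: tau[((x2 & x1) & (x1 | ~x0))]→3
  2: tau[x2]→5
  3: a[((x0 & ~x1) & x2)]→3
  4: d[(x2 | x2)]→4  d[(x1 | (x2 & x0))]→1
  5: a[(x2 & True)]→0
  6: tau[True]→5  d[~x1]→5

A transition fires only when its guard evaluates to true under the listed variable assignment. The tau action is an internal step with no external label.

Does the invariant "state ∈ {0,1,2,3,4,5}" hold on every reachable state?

Answer: INVARIANT VIOLATED at state 6

Analysis:
Inv-set: {0,1,2,3,4,5}
R = {0,5,6}
  0: ok
  5: ok
  6: ✗ unsafe
counterexample path to 6: a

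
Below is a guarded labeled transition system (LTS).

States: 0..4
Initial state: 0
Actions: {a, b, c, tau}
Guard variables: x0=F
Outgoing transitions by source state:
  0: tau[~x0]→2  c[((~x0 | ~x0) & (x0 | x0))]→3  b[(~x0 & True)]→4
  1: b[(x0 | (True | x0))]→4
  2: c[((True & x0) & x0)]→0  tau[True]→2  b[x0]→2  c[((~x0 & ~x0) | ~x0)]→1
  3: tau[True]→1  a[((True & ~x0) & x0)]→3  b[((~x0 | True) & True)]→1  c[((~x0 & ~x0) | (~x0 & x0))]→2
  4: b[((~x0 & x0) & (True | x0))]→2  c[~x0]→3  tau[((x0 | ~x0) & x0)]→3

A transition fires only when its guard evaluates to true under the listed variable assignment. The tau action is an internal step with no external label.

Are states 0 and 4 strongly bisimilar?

Bisimulation quotient by refinement:
  P[0] = {{0,1,2,3,4}}
  P[1] = {{0},{1},{2},{3},{4}}
stable after 2 split(s): 5 block(s)
class of 0: {0}; class of 4: {4}

Answer: NOT BISIMILAR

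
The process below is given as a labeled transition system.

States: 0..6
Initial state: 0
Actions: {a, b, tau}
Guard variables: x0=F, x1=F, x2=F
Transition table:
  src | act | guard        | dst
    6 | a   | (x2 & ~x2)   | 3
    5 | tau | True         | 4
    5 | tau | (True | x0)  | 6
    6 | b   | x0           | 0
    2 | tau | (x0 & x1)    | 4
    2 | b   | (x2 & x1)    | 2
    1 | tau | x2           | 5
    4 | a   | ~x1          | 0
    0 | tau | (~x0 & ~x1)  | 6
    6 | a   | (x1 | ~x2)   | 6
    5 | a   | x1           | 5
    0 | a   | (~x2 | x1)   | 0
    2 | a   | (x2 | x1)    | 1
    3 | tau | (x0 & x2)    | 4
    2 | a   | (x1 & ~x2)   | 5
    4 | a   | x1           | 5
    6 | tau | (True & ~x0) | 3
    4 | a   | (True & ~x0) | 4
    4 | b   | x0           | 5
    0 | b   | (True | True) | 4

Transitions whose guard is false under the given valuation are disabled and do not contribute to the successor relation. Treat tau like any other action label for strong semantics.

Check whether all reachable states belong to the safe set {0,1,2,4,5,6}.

Answer: INVARIANT VIOLATED at state 3

Working:
Safe = {0,1,2,4,5,6}
R = {0,3,4,6}
  0: ok
  3: VIOLATES
  4: ok
  6: ok
witness against invariant: tau·tau → 3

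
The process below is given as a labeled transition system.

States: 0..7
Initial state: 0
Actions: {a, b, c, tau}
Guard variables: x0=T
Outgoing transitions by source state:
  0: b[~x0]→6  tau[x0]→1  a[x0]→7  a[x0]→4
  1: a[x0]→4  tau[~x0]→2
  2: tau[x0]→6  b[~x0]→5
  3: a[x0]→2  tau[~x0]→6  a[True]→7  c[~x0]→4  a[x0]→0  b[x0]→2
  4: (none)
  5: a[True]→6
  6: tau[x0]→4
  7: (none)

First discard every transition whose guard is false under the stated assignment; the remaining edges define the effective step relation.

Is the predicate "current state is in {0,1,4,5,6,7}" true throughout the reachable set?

Answer: INVARIANT HOLDS

Analysis:
Allowed set {0,1,4,5,6,7}
R = {0,1,4,7}
  0: ok
  1: ok
  4: ok
  7: ok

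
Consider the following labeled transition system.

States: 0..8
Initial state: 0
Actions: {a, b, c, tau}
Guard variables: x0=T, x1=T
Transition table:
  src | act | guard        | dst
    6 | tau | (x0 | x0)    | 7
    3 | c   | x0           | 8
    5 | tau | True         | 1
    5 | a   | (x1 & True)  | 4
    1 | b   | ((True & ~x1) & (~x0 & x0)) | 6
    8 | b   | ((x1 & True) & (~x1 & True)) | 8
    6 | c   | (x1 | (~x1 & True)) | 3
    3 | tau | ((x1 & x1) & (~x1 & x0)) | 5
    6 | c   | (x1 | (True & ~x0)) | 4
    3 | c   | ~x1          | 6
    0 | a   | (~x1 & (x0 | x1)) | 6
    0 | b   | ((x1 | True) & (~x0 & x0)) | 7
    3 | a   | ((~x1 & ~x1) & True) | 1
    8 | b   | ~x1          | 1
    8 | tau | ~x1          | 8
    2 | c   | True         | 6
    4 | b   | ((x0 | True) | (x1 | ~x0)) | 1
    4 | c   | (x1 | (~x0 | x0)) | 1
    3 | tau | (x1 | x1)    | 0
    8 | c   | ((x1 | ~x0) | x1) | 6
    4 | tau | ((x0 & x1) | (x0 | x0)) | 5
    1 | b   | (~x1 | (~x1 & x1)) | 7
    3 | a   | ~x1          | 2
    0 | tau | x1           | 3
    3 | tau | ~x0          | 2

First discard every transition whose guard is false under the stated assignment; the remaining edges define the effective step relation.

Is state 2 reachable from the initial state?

Answer: UNREACHABLE

Analysis:
After dropping false guards: 13 live edges.
depth 0: {0}
depth 1: {3}  total {0,3}
depth 2: {8}  total {0,3,8}
depth 3: {6}  total {0,3,6,8}
depth 4: {4,7}  total {0,3,4,6,7,8}
depth 5: {1,5}  total {0,1,3,4,5,6,7,8}
Reachable = {0,1,3,4,5,6,7,8}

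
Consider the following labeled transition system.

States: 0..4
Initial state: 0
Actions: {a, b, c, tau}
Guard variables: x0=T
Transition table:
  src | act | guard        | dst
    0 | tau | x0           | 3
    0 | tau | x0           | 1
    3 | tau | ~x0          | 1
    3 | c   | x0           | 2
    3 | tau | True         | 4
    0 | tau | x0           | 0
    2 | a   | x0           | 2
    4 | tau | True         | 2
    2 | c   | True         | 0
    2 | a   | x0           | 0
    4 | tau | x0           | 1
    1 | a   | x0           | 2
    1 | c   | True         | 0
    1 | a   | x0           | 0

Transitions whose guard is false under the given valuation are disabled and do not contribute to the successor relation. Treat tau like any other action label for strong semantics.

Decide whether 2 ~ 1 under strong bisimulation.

Answer: BISIMILAR

Working:
Refine partition for ~:
  π0 = {{0,1,2,3,4}}
  π1 = {{0,4},{1,2},{3}}
  π2 = {{0},{1,2},{3},{4}}
stable after 3 split(s): 4 block(s)
2∈{1,2}, 1∈{1,2}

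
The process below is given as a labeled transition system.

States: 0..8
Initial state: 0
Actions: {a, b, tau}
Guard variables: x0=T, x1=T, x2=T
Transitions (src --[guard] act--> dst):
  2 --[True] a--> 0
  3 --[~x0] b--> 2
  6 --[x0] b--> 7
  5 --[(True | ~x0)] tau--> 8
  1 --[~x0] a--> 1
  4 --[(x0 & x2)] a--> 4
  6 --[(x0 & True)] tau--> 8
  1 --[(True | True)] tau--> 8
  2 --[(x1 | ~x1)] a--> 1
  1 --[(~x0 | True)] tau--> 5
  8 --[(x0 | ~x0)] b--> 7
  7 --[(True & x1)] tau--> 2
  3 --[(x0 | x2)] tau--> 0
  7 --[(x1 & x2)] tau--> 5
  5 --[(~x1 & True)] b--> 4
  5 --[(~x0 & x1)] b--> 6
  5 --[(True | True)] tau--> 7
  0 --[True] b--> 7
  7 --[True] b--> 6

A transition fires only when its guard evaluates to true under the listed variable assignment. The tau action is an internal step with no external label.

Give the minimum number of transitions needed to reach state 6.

Answer: 2

Trace:
BFS to 6:
  Layer 0: {0}
  Layer 1: {7}
  Layer 2: {2,5,6}
first hit 6 at d=2 via b·b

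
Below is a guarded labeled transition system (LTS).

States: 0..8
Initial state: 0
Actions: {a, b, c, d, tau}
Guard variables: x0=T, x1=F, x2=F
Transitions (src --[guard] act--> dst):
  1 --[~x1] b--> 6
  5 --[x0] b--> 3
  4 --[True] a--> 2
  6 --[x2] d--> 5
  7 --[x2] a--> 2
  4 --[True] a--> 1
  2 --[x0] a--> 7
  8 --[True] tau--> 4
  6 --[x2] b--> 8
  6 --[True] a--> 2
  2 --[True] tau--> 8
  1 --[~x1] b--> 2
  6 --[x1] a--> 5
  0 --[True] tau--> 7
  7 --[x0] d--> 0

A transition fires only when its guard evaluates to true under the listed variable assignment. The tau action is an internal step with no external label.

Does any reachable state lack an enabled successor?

Answer: DEADLOCK-FREE

Analysis:
Reach set: {0,7}
  0: tau→7  [1 exit(s)]
  7: d→0  [1 exit(s)]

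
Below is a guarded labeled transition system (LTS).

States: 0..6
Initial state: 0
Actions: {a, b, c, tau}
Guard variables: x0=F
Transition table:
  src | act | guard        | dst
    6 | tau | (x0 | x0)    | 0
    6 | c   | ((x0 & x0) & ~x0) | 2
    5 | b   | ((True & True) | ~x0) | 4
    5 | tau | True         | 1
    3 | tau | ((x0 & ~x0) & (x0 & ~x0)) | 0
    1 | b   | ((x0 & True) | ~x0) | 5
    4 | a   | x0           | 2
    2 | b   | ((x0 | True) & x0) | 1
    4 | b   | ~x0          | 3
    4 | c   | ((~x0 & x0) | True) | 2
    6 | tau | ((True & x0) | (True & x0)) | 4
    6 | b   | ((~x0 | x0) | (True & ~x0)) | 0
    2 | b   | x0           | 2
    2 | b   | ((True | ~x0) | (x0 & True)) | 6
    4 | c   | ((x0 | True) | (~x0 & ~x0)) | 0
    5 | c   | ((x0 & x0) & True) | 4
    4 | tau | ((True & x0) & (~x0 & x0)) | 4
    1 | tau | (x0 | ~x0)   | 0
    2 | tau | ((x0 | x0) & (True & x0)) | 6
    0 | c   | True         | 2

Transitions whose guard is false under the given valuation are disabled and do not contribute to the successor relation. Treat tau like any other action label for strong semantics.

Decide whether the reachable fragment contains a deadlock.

Reach set: {0,2,6}
  0: c→2  [deg 1]
  2: b→6  [deg 1]
  6: b→0  [deg 1]

Answer: DEADLOCK-FREE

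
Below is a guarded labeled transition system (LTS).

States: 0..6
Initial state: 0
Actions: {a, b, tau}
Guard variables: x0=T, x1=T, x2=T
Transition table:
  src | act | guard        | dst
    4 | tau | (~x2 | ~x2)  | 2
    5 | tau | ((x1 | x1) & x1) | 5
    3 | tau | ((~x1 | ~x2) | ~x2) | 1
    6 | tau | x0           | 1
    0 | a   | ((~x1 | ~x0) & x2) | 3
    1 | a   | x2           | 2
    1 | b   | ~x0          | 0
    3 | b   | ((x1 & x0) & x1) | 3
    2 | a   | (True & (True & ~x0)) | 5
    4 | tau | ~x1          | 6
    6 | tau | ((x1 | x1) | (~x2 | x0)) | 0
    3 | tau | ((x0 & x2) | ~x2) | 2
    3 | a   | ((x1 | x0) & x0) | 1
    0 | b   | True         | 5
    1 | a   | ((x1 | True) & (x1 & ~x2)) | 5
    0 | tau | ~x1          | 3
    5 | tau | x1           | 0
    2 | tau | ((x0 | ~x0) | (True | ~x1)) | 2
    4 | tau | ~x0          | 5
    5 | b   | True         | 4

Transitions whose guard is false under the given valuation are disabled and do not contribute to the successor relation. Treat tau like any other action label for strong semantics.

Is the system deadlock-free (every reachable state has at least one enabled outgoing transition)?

Answer: DEADLOCK at state 4

Working:
Reachable = {0,4,5}
  0: b→5  [1 out]
  4: ∅  [no exit]
  5: b→4  tau→0  tau→5  [3 out]
trace reaching 4: b·b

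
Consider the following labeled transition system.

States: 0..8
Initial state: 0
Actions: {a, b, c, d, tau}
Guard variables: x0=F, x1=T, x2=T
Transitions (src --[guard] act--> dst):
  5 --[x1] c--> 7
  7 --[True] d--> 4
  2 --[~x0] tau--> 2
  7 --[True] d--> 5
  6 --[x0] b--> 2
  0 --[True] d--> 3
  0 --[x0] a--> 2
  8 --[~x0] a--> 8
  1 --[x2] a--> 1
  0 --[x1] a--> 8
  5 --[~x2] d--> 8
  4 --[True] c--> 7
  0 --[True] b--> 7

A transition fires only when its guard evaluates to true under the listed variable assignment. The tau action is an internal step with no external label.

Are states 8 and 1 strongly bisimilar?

Refine partition for ~:
  π0 = {{0,1,2,3,4,5,6,7,8}}
  π1 = {{0},{1,8},{2},{3,6},{4,5},{7}}
6 equivalence class(es) (converged in 2)
[8]={1,8}  [1]={1,8}

Answer: BISIMILAR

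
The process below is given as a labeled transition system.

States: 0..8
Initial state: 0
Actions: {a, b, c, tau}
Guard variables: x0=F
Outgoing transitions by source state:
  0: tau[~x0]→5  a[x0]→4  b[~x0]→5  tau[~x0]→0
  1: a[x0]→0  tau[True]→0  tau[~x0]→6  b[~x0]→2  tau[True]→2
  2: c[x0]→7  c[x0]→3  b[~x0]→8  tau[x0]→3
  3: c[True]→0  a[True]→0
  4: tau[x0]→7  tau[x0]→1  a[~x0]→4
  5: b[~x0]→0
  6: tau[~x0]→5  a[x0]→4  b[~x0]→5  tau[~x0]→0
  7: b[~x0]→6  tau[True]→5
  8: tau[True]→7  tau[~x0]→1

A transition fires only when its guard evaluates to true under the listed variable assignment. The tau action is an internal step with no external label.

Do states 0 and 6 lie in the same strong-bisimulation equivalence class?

Refine partition for ~:
  π0 = {{0,1,2,3,4,5,6,7,8}}
  π1 = {{0,1,6,7},{2,5},{3},{4},{8}}
  π2 = {{0,1,6},{2},{3},{4},{5},{7},{8}}
  π3 = {{0,6},{1},{2},{3},{4},{5},{7},{8}}
Fixed point at round 4; 8 class(es).
0∈{0,6}, 6∈{0,6}

Answer: BISIMILAR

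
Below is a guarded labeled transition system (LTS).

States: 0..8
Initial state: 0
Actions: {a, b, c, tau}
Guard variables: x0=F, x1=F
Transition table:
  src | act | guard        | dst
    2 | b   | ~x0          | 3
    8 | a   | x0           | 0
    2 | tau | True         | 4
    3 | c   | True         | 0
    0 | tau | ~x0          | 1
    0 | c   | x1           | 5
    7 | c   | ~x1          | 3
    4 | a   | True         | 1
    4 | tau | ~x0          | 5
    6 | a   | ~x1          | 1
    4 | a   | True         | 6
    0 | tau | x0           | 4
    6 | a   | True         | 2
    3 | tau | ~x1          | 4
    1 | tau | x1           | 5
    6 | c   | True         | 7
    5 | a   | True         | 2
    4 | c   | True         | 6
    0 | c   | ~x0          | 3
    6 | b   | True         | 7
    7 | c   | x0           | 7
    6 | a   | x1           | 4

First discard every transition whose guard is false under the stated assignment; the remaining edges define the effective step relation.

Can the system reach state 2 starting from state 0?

Answer: REACHABLE

Analysis:
After dropping false guards: 16 live edges.
Layer 0: {0}
Layer 1: {1,3}  total {0,1,3}
Layer 2: {4}  total {0,1,3,4}
Layer 3: {5,6}  total {0,1,3,4,5,6}
Layer 4: {2,7}  total {0,1,2,3,4,5,6,7}
Reachable = {0,1,2,3,4,5,6,7}
trace reaching 2: c·tau·a·a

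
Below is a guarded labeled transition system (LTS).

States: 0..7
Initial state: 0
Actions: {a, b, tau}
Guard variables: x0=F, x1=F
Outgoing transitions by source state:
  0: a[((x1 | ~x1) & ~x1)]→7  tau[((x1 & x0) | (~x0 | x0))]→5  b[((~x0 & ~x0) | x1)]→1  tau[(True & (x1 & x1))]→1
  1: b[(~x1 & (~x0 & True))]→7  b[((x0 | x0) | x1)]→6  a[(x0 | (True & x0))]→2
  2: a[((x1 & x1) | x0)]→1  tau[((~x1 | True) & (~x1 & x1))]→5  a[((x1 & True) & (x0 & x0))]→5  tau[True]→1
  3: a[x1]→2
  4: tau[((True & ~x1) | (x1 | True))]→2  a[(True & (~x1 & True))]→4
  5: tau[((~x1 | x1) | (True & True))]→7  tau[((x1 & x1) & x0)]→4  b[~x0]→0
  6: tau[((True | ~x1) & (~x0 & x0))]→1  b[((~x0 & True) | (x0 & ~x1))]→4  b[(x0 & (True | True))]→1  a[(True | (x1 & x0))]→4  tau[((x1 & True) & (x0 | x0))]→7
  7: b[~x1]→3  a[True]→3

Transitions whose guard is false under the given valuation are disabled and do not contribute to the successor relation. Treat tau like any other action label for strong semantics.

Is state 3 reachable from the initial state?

Answer: REACHABLE

Trace:
13 transition(s) survive guard evaluation.
depth 0: {0}
depth 1: {1,5,7}  now seen {0,1,5,7}
depth 2: {3}  now seen {0,1,3,5,7}
Reach set: {0,1,3,5,7}
Path to 3: a·b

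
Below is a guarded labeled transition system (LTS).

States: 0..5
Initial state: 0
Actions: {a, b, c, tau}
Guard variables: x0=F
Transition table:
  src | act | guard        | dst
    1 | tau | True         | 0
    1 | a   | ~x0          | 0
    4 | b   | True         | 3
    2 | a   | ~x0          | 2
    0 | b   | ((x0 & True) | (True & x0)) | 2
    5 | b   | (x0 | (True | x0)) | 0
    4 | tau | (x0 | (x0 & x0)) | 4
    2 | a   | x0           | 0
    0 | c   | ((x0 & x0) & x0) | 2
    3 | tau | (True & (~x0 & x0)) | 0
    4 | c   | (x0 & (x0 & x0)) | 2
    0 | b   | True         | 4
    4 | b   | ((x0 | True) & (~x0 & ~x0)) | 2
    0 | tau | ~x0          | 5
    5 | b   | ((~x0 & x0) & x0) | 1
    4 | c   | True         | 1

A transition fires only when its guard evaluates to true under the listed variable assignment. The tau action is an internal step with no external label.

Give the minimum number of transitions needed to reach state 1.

Layered search for 1:
  Layer 0: {0}
  Layer 1: {4,5}
  Layer 2: {1,2,3}
depth(1)=2, e.g. b·c

Answer: 2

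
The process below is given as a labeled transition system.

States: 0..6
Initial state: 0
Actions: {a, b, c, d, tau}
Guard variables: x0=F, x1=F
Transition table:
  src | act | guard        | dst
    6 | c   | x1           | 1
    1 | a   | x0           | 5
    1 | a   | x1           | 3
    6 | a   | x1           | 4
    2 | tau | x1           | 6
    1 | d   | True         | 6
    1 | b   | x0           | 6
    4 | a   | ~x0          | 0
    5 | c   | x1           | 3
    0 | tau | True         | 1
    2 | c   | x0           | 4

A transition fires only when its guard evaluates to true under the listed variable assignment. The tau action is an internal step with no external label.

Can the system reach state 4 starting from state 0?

Guard filter leaves 3 enabled edge(s).
L0 = {0}
L1 = {1}  cumulative {0,1}
L2 = {6}  cumulative {0,1,6}
R = {0,1,6}

Answer: UNREACHABLE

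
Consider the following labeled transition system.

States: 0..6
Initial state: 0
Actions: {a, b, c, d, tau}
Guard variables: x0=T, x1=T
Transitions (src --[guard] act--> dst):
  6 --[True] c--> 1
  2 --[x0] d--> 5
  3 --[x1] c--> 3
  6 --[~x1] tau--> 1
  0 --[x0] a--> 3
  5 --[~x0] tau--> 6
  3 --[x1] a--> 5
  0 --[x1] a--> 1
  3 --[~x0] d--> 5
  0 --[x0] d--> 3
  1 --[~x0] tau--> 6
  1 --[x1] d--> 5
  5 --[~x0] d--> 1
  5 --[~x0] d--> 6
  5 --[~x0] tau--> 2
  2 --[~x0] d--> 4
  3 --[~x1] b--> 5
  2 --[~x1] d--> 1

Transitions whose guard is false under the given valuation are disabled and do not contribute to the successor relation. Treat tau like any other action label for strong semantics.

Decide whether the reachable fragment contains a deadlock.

Answer: DEADLOCK at state 5

Working:
Reach set: {0,1,3,5}
  0: a→1  a→3  d→3  [3 exit(s)]
  1: d→5  [1 exit(s)]
  3: a→5  c→3  [2 exit(s)]
  5: ∅  [deadlock]
Path to 5: a·d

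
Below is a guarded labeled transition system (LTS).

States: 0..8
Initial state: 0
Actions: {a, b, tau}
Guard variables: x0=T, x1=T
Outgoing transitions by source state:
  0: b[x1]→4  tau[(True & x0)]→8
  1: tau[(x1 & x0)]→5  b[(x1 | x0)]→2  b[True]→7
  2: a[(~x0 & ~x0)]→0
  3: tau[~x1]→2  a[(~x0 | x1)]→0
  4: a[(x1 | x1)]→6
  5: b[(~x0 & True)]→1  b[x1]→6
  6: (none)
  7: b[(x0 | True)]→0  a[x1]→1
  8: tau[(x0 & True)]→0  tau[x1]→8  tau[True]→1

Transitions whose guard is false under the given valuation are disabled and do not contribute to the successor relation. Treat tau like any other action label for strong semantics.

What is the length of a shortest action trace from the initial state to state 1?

BFS to 1:
  depth 0: {0}
  depth 1: {4,8}
  depth 2: {1,6}
1 enters at depth 2; path tau·tau

Answer: 2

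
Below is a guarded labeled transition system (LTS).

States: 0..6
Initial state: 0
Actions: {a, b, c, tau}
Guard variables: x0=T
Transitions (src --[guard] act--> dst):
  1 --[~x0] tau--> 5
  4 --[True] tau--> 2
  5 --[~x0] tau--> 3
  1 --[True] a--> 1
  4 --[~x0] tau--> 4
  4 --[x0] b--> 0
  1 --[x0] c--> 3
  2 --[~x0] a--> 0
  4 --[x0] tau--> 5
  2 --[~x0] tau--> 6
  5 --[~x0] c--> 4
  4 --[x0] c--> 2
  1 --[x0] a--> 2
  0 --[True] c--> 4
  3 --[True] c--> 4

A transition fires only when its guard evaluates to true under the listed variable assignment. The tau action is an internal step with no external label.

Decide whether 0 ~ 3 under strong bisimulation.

Answer: BISIMILAR

Working:
Refine partition for ~:
  round 0: {{0,1,2,3,4,5,6}}
  round 1: {{0,3},{1},{2,5,6},{4}}
stable after 2 split(s): 4 block(s)
class of 0: {0,3}; class of 3: {0,3}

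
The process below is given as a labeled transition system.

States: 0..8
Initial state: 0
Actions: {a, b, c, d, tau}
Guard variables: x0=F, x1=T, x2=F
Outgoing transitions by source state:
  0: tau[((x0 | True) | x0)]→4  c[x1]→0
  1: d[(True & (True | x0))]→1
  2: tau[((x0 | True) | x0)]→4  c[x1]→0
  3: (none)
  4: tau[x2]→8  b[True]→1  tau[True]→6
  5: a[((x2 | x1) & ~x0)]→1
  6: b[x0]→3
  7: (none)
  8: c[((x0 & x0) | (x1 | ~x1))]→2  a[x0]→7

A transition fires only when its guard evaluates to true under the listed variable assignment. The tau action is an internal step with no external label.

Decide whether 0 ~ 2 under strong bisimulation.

Answer: BISIMILAR

Analysis:
Compute ~ classes (split until stable):
  π0 = {{0,1,2,3,4,5,6,7,8}}
  π1 = {{0,2},{1},{3,6,7},{4},{5},{8}}
6 equivalence class(es) (converged in 2)
[0]={0,2}  [2]={0,2}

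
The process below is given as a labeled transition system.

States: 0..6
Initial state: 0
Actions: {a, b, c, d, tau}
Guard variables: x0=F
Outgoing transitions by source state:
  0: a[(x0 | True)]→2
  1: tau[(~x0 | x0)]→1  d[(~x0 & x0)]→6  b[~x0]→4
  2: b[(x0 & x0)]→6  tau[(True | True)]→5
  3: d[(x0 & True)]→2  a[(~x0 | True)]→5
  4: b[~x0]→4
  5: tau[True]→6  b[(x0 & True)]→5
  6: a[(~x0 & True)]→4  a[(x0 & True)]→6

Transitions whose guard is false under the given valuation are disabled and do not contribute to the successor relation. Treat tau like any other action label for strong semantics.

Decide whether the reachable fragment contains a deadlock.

Answer: DEADLOCK-FREE

Trace:
Reach set: {0,2,4,5,6}
  0: a→2  [deg 1]
  2: tau→5  [deg 1]
  4: b→4  [deg 1]
  5: tau→6  [deg 1]
  6: a→4  [deg 1]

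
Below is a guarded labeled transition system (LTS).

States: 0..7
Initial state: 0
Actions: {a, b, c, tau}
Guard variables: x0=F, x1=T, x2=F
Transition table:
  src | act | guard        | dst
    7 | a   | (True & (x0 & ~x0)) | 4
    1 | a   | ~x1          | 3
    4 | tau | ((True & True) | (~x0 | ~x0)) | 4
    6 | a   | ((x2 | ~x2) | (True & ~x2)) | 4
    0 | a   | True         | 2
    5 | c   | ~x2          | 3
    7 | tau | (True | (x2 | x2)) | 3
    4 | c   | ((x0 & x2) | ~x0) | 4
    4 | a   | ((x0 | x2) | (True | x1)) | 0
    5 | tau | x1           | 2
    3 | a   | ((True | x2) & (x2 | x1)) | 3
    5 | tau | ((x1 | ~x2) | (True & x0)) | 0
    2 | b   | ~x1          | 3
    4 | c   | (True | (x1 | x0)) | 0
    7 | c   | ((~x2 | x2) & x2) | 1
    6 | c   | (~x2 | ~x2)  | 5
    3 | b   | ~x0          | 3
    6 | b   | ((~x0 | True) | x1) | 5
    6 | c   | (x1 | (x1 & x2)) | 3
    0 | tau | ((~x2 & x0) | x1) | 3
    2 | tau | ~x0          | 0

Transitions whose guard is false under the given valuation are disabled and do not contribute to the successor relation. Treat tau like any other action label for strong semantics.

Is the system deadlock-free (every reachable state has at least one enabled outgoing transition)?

Reach set: {0,2,3}
  0: a→2  tau→3  [deg 2]
  2: tau→0  [deg 1]
  3: a→3  b→3  [deg 2]

Answer: DEADLOCK-FREE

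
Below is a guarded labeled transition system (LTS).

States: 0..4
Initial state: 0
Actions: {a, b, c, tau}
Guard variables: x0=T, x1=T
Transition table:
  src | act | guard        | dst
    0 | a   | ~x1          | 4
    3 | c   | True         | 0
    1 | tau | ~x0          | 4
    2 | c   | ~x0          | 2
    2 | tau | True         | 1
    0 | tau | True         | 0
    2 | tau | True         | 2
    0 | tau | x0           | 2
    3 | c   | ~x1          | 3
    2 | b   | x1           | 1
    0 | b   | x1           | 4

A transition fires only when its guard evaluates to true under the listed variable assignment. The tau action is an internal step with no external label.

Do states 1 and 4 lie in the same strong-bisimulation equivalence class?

Bisimulation quotient by refinement:
  P[0] = {{0,1,2,3,4}}
  P[1] = {{0,2},{1,4},{3}}
  P[2] = {{0},{1,4},{2},{3}}
Fixed point at round 3; 4 class(es).
class of 1: {1,4}; class of 4: {1,4}

Answer: BISIMILAR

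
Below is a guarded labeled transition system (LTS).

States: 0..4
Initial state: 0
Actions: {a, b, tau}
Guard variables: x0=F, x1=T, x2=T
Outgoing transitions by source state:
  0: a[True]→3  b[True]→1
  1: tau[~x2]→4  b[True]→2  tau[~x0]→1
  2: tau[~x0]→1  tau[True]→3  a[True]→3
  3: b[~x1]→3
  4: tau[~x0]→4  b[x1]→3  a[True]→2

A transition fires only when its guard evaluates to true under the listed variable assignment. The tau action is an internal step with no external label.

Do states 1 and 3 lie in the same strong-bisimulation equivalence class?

Answer: NOT BISIMILAR

Trace:
Refine partition for ~:
  round 0: {{0,1,2,3,4}}
  round 1: {{0},{1},{2},{3},{4}}
Fixed point at round 2; 5 class(es).
[1]={1}  [3]={3}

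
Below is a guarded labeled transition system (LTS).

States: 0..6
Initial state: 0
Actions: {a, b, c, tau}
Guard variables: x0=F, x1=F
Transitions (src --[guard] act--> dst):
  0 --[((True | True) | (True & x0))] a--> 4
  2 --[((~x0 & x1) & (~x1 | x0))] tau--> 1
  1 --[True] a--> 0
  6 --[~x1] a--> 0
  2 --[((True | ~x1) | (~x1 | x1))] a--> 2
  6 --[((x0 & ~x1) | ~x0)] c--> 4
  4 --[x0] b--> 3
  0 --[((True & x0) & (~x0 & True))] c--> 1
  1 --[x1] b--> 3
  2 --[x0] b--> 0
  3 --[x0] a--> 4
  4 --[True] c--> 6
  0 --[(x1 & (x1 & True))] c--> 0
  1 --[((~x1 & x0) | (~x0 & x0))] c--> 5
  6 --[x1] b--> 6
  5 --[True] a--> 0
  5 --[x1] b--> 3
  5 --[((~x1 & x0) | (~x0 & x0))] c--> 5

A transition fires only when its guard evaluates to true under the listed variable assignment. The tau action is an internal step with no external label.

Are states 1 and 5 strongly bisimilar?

Compute ~ classes (split until stable):
  P[0] = {{0,1,2,3,4,5,6}}
  P[1] = {{0,1,2,5},{3},{4},{6}}
  P[2] = {{0},{1,2,5},{3},{4},{6}}
  P[3] = {{0},{1,5},{2},{3},{4},{6}}
6 equivalence class(es) (converged in 4)
class of 1: {1,5}; class of 5: {1,5}

Answer: BISIMILAR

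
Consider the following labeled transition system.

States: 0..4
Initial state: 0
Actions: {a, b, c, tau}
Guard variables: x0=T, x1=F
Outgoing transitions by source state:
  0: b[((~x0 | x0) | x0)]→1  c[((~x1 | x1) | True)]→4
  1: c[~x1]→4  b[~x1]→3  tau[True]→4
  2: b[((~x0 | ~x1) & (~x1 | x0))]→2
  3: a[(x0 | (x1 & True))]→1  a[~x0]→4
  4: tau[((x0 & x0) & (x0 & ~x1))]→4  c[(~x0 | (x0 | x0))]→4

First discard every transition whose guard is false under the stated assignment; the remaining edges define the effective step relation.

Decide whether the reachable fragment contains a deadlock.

Reach set: {0,1,3,4}
  0: b→1  c→4  [deg 2]
  1: b→3  c→4  tau→4  [deg 3]
  3: a→1  [deg 1]
  4: c→4  tau→4  [deg 2]

Answer: DEADLOCK-FREE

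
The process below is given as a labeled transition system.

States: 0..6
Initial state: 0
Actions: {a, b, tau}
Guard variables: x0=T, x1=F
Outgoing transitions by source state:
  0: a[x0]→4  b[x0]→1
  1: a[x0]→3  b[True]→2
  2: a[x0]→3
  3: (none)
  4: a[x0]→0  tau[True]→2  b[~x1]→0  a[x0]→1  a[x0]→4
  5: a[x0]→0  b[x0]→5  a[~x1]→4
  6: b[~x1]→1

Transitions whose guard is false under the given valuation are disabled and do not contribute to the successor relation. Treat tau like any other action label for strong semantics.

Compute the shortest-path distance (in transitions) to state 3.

Answer: 2

Trace:
BFS to 3:
  depth 0: {0}
  depth 1: {1,4}
  depth 2: {2,3}
depth(3)=2, e.g. b·a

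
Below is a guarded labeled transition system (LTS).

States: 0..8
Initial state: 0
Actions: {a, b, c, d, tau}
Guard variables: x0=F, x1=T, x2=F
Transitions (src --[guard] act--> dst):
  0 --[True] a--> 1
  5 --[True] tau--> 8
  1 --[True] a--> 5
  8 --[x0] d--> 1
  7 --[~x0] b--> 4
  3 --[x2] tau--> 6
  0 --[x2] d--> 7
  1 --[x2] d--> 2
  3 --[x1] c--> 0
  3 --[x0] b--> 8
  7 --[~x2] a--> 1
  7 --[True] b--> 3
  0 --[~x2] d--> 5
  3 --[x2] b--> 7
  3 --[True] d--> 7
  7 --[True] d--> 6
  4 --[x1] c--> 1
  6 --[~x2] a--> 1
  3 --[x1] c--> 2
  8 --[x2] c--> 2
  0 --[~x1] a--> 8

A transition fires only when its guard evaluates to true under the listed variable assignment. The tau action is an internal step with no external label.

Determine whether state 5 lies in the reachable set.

After dropping false guards: 13 live edges.
L0 = {0}
L1 = {1,5}  now seen {0,1,5}
L2 = {8}  now seen {0,1,5,8}
Reach set: {0,1,5,8}
trace reaching 5: d

Answer: REACHABLE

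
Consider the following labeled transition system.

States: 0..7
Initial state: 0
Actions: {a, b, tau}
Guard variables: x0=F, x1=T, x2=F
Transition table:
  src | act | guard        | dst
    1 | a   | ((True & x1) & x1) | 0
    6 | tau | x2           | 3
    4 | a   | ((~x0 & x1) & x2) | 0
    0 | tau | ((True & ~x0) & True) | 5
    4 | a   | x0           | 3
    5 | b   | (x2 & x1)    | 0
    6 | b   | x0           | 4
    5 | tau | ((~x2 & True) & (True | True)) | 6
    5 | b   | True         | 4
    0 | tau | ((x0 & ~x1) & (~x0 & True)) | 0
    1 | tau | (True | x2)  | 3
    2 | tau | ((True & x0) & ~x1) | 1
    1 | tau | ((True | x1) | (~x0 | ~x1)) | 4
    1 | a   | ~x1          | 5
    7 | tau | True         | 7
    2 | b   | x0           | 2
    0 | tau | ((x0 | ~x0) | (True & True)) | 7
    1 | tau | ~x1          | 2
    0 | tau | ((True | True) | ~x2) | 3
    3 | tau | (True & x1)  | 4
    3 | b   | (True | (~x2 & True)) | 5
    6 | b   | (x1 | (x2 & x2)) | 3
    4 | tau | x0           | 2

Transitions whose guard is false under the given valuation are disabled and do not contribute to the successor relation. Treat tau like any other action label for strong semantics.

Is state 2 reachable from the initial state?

12 transition(s) survive guard evaluation.
L0 = {0}
L1 = {3,5,7}  total {0,3,5,7}
L2 = {4,6}  total {0,3,4,5,6,7}
Reach set: {0,3,4,5,6,7}

Answer: UNREACHABLE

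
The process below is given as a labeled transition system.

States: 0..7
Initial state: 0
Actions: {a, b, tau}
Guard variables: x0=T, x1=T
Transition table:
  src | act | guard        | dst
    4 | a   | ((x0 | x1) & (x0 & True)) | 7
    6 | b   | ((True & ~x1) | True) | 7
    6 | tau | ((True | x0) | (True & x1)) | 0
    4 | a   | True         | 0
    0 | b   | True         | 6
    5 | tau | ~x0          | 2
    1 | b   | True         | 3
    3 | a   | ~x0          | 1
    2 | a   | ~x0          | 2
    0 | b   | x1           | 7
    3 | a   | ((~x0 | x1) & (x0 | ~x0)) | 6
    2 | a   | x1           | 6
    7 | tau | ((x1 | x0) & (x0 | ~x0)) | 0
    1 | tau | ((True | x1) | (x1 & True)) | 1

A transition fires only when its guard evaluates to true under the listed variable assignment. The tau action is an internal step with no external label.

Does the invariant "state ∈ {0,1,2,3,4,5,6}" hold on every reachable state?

Answer: INVARIANT VIOLATED at state 7

Trace:
Allowed set {0,1,2,3,4,5,6}
R = {0,6,7}
  0: ok
  6: ok
  7: outside
reach 7 via b — violates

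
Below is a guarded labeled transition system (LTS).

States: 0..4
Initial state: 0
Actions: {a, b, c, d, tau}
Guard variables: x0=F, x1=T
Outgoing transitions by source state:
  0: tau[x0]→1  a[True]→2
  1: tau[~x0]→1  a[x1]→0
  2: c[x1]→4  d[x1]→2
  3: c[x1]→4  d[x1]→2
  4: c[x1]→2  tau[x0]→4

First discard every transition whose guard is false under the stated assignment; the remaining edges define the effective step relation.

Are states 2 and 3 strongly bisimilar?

Answer: BISIMILAR

Analysis:
Compute ~ classes (split until stable):
  π0 = {{0,1,2,3,4}}
  π1 = {{0},{1},{2,3},{4}}
stable after 2 split(s): 4 block(s)
[2]={2,3}  [3]={2,3}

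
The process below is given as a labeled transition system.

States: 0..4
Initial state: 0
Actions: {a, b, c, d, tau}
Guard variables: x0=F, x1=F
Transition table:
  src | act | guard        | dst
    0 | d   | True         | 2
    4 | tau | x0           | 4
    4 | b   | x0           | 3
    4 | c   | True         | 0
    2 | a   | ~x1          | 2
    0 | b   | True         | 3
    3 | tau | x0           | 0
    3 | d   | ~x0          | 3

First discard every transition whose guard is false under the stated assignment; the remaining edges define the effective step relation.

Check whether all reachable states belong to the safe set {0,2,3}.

Answer: INVARIANT HOLDS

Working:
Allowed set {0,2,3}
Reach set: {0,2,3}
  0: ✓
  2: ✓
  3: ✓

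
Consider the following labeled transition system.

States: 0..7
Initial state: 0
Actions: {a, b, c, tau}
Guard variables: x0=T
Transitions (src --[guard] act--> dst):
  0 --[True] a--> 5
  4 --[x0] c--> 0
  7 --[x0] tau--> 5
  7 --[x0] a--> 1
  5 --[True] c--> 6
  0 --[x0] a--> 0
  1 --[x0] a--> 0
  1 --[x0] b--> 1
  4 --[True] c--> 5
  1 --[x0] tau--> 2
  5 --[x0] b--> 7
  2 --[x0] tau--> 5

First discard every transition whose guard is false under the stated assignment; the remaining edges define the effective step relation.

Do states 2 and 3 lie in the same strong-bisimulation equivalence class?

Refine partition for ~:
  π0 = {{0,1,2,3,4,5,6,7}}
  π1 = {{0},{1},{2},{3,6},{4},{5},{7}}
stable after 2 split(s): 7 block(s)
2∈{2}, 3∈{3,6}

Answer: NOT BISIMILAR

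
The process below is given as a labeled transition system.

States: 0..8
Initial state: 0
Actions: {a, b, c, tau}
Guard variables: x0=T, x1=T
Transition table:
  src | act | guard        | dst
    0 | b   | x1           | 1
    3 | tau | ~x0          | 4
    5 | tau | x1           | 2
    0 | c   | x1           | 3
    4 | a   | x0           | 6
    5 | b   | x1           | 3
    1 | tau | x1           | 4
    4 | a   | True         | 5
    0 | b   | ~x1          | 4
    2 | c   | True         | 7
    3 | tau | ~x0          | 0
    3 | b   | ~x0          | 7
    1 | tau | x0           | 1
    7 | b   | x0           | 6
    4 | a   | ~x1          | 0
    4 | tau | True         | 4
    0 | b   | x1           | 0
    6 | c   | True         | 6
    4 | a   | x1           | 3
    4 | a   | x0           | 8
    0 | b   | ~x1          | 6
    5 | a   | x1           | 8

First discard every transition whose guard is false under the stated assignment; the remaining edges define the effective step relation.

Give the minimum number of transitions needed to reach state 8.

Answer: 3

Analysis:
Breadth-first toward 8:
  Layer 0: {0}
  Layer 1: {1,3}
  Layer 2: {4}
  Layer 3: {5,6,8}
depth(8)=3, e.g. b·tau·a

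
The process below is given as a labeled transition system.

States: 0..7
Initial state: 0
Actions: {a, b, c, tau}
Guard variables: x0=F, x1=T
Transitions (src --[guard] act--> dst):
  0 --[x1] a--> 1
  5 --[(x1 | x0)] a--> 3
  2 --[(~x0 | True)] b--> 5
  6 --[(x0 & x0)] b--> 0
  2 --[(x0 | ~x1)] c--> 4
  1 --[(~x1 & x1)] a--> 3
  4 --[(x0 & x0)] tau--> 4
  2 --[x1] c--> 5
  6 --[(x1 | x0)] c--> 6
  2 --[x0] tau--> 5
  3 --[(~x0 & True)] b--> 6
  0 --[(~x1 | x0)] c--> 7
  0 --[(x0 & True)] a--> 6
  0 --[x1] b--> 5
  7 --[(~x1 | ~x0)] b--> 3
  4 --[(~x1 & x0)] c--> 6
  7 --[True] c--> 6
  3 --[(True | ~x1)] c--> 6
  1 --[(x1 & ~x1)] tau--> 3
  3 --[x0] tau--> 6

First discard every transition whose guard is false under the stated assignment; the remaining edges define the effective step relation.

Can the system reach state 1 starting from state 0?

Answer: REACHABLE

Trace:
Guard filter leaves 10 enabled edge(s).
L0 = {0}
L1 = {1,5}  now seen {0,1,5}
L2 = {3}  now seen {0,1,3,5}
L3 = {6}  now seen {0,1,3,5,6}
R = {0,1,3,5,6}
Path to 1: a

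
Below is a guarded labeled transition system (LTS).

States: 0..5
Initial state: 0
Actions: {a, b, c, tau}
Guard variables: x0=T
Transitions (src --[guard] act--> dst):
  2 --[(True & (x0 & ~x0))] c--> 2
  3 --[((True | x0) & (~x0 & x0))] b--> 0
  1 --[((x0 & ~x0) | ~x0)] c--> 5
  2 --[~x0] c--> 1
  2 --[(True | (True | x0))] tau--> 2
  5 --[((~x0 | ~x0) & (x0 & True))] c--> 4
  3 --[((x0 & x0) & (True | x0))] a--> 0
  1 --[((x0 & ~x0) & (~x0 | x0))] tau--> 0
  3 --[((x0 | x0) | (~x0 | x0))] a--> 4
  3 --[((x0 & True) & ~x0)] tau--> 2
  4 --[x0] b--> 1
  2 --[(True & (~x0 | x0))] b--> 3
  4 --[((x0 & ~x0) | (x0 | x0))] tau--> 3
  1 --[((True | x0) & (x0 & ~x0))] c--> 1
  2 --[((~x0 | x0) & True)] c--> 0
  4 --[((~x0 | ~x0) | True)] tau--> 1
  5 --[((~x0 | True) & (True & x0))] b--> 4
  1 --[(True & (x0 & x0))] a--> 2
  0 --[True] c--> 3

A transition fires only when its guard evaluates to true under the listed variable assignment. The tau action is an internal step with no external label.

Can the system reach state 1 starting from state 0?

Answer: REACHABLE

Analysis:
Guard filter leaves 11 enabled edge(s).
Layer 0: {0}
Layer 1: {3}  cumulative {0,3}
Layer 2: {4}  cumulative {0,3,4}
Layer 3: {1}  cumulative {0,1,3,4}
Layer 4: {2}  cumulative {0,1,2,3,4}
Reachable = {0,1,2,3,4}
trace reaching 1: c·a·b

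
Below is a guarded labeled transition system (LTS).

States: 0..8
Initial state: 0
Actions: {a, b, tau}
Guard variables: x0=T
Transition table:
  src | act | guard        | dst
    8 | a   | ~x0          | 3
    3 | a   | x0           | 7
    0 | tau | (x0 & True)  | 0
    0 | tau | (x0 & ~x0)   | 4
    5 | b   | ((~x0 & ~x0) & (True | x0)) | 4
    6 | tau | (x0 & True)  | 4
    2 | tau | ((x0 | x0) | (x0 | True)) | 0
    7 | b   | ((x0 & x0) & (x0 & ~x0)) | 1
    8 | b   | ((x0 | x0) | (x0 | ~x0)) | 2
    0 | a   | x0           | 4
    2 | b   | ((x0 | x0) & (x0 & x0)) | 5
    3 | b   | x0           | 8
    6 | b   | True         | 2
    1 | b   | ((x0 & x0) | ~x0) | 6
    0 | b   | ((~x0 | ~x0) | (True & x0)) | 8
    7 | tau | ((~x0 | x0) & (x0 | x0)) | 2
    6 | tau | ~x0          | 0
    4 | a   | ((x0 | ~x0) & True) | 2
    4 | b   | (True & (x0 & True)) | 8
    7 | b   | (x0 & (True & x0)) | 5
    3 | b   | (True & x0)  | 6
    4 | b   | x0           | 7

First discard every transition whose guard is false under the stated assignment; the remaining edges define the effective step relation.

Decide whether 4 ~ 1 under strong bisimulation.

Compute ~ classes (split until stable):
  P[0] = {{0,1,2,3,4,5,6,7,8}}
  P[1] = {{0},{1,8},{2,6,7},{3,4},{5}}
  P[2] = {{0},{1,8},{2},{3,4},{5},{6},{7}}
  P[3] = {{0},{1},{2},{3},{4},{5},{6},{7},{8}}
stable after 4 split(s): 9 block(s)
4∈{4}, 1∈{1}

Answer: NOT BISIMILAR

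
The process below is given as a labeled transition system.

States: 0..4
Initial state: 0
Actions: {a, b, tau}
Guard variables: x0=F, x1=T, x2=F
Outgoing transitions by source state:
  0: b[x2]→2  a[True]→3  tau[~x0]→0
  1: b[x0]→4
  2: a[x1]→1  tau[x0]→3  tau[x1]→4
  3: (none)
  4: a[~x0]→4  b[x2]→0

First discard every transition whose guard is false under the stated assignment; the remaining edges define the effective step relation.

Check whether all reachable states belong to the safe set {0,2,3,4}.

Answer: INVARIANT HOLDS

Trace:
Allowed set {0,2,3,4}
R = {0,3}
  0: safe
  3: safe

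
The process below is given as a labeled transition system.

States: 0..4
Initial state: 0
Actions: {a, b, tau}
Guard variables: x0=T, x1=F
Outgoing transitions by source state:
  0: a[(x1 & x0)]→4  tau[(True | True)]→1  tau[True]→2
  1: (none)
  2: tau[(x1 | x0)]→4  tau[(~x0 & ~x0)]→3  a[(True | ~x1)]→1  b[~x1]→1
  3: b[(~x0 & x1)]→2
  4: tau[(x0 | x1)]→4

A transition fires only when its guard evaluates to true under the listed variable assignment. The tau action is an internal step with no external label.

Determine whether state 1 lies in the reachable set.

After dropping false guards: 6 live edges.
L0 = {0}
L1 = {1,2}  now seen {0,1,2}
L2 = {4}  now seen {0,1,2,4}
Reach set: {0,1,2,4}
Path to 1: tau

Answer: REACHABLE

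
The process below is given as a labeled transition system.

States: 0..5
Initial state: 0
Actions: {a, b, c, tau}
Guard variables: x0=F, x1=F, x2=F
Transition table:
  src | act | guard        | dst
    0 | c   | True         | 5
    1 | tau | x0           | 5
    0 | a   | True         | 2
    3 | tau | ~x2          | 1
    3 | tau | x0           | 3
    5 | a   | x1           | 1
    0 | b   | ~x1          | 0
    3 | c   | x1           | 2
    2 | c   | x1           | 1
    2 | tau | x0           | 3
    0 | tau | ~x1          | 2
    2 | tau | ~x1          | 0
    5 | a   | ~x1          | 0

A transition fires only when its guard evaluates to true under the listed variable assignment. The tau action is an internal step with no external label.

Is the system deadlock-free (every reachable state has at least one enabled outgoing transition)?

Answer: DEADLOCK-FREE

Trace:
R = {0,2,5}
  0: a→2  b→0  c→5  tau→2  [deg 4]
  2: tau→0  [deg 1]
  5: a→0  [deg 1]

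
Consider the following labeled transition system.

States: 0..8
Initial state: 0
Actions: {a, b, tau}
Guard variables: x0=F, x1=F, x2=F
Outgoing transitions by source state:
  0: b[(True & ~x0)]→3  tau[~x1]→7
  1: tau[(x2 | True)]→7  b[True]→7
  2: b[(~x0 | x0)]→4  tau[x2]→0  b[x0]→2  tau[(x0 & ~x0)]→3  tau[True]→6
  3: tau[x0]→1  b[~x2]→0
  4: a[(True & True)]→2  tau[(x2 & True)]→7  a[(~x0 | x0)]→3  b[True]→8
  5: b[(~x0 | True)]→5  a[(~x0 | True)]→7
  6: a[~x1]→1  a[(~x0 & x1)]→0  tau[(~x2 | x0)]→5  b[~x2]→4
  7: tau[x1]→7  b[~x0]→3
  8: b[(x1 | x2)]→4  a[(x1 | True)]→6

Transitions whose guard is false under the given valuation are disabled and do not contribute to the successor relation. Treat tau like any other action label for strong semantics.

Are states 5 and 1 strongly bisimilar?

Bisimulation quotient by refinement:
  P[0] = {{0,1,2,3,4,5,6,7,8}}
  P[1] = {{0,1,2},{3,7},{4,5},{6},{8}}
  P[2] = {{0,1},{2},{3},{4},{5},{6},{7},{8}}
  P[3] = {{0},{1},{2},{3},{4},{5},{6},{7},{8}}
stable after 4 split(s): 9 block(s)
[5]={5}  [1]={1}

Answer: NOT BISIMILAR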